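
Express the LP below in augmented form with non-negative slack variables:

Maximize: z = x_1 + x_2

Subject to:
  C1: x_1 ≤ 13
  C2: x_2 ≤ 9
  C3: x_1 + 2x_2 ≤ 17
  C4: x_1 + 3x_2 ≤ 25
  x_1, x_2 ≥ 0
max z = x_1 + x_2

s.t.
  x_1 + s1 = 13
  x_2 + s2 = 9
  x_1 + 2x_2 + s3 = 17
  x_1 + 3x_2 + s4 = 25
  x_1, x_2, s1, s2, s3, s4 ≥ 0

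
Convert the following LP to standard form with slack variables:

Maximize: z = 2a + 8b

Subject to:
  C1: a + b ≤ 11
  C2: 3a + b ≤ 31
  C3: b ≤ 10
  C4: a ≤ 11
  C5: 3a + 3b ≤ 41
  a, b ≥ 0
max z = 2a + 8b

s.t.
  a + b + s1 = 11
  3a + b + s2 = 31
  b + s3 = 10
  a + s4 = 11
  3a + 3b + s5 = 41
  a, b, s1, s2, s3, s4, s5 ≥ 0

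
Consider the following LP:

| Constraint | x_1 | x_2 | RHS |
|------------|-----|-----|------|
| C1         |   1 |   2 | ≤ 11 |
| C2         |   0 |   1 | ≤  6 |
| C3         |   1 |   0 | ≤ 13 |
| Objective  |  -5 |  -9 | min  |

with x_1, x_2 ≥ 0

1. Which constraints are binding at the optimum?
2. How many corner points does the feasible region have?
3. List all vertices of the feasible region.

1. C1, x_2 ≥ 0
2. 3
3. (0, 0), (11, 0), (0, 5.5)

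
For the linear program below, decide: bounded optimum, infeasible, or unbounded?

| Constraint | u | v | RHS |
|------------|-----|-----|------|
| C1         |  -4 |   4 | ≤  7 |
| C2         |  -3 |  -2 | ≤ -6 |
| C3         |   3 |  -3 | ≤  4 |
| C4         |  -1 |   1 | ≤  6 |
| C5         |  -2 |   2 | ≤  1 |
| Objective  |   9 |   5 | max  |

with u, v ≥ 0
Feasible point: (2, 1) satisfies every constraint, so the LP is feasible.
Direction d = (1, 1): for each constraint row a, a·d ≤ 0 —
  (-4)(1) + (4)(1) = 0 ≤ 0
  (-3)(1) + (-2)(1) = -5 ≤ 0
  (3)(1) + (-3)(1) = 0 ≤ 0
  (-1)(1) + (1)(1) = 0 ≤ 0
  (-2)(1) + (2)(1) = 0 ≤ 0
and d ≥ 0, so (2, 1) + t·d stays feasible for every t ≥ 0. Along this ray z = 9u + 5v changes by 14 per unit t, so z → +∞.

The LP is unbounded; z can be made arbitrarily large.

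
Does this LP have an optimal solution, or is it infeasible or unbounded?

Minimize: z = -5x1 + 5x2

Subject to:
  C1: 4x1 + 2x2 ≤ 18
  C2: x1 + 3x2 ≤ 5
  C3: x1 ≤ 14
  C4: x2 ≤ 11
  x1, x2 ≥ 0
The point (4.5, 0) satisfies every constraint, so the LP is feasible; the constraints give x1 ≤ 14 and x2 ≤ 11, which with x1, x2 ≥ 0 keep the feasible region inside a bounded box. A feasible, bounded LP attains a finite optimum at a vertex.

Evaluating z = -5x1 + 5x2 at each vertex:
  (0, 0): z = 0
  (4.5, 0): z = -22.5
  (4.4, 0.2): z = -21
  (0, 1.667): z = 8.333

Bounded optimum: z* = -22.5 at (4.5, 0).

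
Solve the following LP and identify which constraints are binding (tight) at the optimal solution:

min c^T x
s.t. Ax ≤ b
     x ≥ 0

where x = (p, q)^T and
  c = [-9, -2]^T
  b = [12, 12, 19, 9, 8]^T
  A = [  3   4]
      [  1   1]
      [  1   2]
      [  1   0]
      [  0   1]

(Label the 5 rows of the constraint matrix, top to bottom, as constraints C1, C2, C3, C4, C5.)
Optimal: p = 4, q = 0
Binding: C1, q ≥ 0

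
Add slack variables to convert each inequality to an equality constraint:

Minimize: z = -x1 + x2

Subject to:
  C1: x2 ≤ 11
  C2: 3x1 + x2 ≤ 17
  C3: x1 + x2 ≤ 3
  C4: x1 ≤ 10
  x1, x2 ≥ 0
min z = -x1 + x2

s.t.
  x2 + s1 = 11
  3x1 + x2 + s2 = 17
  x1 + x2 + s3 = 3
  x1 + s4 = 10
  x1, x2, s1, s2, s3, s4 ≥ 0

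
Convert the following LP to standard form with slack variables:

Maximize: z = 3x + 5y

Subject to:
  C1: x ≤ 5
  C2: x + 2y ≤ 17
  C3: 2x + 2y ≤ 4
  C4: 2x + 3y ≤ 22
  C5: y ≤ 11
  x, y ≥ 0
max z = 3x + 5y

s.t.
  x + s1 = 5
  x + 2y + s2 = 17
  2x + 2y + s3 = 4
  2x + 3y + s4 = 22
  y + s5 = 11
  x, y, s1, s2, s3, s4, s5 ≥ 0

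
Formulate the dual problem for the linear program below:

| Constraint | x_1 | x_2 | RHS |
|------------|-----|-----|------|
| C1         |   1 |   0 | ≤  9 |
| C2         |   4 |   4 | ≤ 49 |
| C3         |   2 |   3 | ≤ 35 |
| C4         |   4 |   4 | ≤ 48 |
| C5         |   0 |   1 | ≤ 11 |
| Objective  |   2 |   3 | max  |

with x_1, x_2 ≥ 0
Minimize: z = 9y1 + 49y2 + 35y3 + 48y4 + 11y5

Subject to:
  C1: -y1 - 4y2 - 2y3 - 4y4 ≤ -2
  C2: -4y2 - 3y3 - 4y4 - y5 ≤ -3
  y1, y2, y3, y4, y5 ≥ 0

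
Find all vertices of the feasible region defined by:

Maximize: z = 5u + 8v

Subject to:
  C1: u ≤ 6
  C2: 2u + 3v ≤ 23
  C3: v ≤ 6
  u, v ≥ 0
Each vertex is the intersection of two constraint boundaries that also satisfies all remaining constraints:
  u = 0 and v = 0 → (0, 0)
  u = 6 and v = 0 → (6, 0)
  u = 6 and 2u + 3v = 23 → (6, 3.667)
  2u + 3v = 23 and v = 6 → (2.5, 6)
  v = 6 and u = 0 → (0, 6)

Vertices: (0, 0), (6, 0), (6, 3.667), (2.5, 6), (0, 6)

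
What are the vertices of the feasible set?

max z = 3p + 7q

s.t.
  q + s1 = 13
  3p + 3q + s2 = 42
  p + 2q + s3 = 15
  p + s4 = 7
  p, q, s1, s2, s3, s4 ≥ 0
Each vertex is the intersection of two constraint boundaries that also satisfies all remaining constraints:
  p = 0 and q = 0 → (0, 0)
  p = 7 and q = 0 → (7, 0)
  p + 2q = 15 and p = 7 → (7, 4)
  p + 2q = 15 and p = 0 → (0, 7.5)

Vertices: (0, 0), (7, 0), (7, 4), (0, 7.5)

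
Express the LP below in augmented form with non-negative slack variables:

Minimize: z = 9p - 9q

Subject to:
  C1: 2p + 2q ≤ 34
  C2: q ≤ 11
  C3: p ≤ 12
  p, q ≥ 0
min z = 9p - 9q

s.t.
  2p + 2q + s1 = 34
  q + s2 = 11
  p + s3 = 12
  p, q, s1, s2, s3 ≥ 0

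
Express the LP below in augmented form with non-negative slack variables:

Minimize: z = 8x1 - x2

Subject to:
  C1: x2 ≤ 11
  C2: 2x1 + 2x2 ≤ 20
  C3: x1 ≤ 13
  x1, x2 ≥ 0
min z = 8x1 - x2

s.t.
  x2 + s1 = 11
  2x1 + 2x2 + s2 = 20
  x1 + s3 = 13
  x1, x2, s1, s2, s3 ≥ 0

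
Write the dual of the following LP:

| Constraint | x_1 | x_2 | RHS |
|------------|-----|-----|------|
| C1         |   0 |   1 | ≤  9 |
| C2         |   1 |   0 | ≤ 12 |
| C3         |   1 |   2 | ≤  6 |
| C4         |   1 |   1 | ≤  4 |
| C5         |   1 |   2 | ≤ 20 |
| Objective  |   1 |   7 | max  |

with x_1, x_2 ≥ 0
Minimize: z = 9y1 + 12y2 + 6y3 + 4y4 + 20y5

Subject to:
  C1: -y2 - y3 - y4 - y5 ≤ -1
  C2: -y1 - 2y3 - y4 - 2y5 ≤ -7
  y1, y2, y3, y4, y5 ≥ 0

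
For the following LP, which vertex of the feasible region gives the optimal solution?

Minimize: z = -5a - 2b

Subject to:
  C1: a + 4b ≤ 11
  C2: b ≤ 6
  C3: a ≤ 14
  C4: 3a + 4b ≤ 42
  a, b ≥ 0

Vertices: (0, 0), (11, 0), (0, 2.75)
(11, 0) with z = -55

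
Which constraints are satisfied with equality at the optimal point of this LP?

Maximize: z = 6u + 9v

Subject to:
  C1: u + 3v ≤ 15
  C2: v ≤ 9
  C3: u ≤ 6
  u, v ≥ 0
Optimal: u = 6, v = 3
Slack at optimum:
  C1: slack = 0 (binding)
  C2: slack = 6
  C3: slack = 0 (binding)
  u ≥ 0: u = 6
  v ≥ 0: v = 3
Binding constraints: C1, C3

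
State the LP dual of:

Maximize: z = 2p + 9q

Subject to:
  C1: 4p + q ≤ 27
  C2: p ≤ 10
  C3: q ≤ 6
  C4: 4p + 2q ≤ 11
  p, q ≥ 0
Minimize: z = 27y1 + 10y2 + 6y3 + 11y4

Subject to:
  C1: -4y1 - y2 - 4y4 ≤ -2
  C2: -y1 - y3 - 2y4 ≤ -9
  y1, y2, y3, y4 ≥ 0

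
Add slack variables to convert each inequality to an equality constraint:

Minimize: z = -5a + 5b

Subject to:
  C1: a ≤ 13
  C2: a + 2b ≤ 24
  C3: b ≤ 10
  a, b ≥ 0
min z = -5a + 5b

s.t.
  a + s1 = 13
  a + 2b + s2 = 24
  b + s3 = 10
  a, b, s1, s2, s3 ≥ 0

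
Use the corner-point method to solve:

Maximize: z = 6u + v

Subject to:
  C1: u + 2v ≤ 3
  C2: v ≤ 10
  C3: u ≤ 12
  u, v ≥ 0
u = 3, v = 0, z = 18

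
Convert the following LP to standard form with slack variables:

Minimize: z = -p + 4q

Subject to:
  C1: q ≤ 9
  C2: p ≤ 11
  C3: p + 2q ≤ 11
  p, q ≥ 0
min z = -p + 4q

s.t.
  q + s1 = 9
  p + s2 = 11
  p + 2q + s3 = 11
  p, q, s1, s2, s3 ≥ 0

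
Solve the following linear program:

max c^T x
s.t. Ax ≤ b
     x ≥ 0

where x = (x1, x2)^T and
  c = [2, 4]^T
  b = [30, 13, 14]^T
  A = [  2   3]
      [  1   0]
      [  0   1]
Each vertex is the intersection of two constraint boundaries that also satisfies all remaining constraints:
  x1 = 0 and x2 = 0 → (0, 0)
  x1 = 13 and x2 = 0 → (13, 0)
  2x1 + 3x2 = 30 and x1 = 13 → (13, 1.333)
  2x1 + 3x2 = 30 and x1 = 0 → (0, 10)

Evaluating z = 2x1 + 4x2 at each vertex:
  (0, 0): z = 0
  (13, 0): z = 26
  (13, 1.333): z = 31.33
  (0, 10): z = 40

The maximum is at (0, 10) with z = 40.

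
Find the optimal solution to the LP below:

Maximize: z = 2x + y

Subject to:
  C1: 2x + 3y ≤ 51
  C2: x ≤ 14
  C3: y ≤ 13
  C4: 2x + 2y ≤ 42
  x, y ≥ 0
x = 14, y = 7, z = 35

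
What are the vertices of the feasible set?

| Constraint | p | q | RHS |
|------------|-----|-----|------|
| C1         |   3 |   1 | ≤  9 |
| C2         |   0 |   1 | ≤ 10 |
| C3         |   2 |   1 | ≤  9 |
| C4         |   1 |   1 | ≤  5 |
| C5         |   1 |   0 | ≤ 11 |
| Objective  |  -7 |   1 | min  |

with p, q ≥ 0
Each vertex is the intersection of two constraint boundaries that also satisfies all remaining constraints:
  p = 0 and q = 0 → (0, 0)
  3p + q = 9 and q = 0 → (3, 0)
  3p + q = 9 and p + q = 5 → (2, 3)
  p + q = 5 and p = 0 → (0, 5)

Vertices: (0, 0), (3, 0), (2, 3), (0, 5)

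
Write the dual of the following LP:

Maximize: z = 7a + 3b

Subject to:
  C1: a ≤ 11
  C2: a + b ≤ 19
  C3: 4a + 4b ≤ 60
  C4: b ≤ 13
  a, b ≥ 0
Minimize: z = 11y1 + 19y2 + 60y3 + 13y4

Subject to:
  C1: -y1 - y2 - 4y3 ≤ -7
  C2: -y2 - 4y3 - y4 ≤ -3
  y1, y2, y3, y4 ≥ 0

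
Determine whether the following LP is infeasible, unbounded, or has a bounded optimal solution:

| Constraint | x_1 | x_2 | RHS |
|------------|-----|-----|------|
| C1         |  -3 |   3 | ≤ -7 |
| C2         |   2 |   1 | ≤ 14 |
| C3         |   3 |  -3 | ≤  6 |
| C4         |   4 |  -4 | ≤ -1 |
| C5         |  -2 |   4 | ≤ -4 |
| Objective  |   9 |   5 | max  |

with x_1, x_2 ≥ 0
C3 requires 3x_1 - 3x_2 ≤ 6, while C1 (-3x_1 + 3x_2 ≤ -7) is equivalent to 3x_1 - 3x_2 ≥ 7. Together they would need 7 ≤ 3x_1 - 3x_2 ≤ 6, which is impossible since 7 > 6. No point satisfies all constraints.

The feasible region is empty; the LP is infeasible.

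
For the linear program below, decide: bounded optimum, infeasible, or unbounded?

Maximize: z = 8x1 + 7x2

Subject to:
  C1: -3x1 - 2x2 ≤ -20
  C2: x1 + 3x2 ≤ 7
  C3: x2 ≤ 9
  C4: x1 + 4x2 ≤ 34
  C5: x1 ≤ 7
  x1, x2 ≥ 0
The point (7, 0) satisfies every constraint, so the LP is feasible; the constraints give x1 ≤ 7 and x2 ≤ 9, which with x1, x2 ≥ 0 keep the feasible region inside a bounded box. A feasible, bounded LP attains a finite optimum at a vertex.

Feasible with finite optimum z* = 56 at (7, 0).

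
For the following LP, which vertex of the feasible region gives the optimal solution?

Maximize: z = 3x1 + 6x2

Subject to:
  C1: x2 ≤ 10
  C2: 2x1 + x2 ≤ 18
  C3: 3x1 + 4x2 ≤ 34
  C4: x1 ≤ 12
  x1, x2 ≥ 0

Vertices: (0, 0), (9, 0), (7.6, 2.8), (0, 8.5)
Evaluating z = 3x1 + 6x2 at each vertex:
  (0, 0): z = 0
  (9, 0): z = 27
  (7.6, 2.8): z = 39.6
  (0, 8.5): z = 51

The largest value is z = 51, attained at (0, 8.5).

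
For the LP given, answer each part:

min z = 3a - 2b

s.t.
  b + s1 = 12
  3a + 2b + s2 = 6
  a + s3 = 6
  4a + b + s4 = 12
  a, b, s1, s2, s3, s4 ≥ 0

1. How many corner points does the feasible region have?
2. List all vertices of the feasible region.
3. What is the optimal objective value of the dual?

1. 3
2. (0, 0), (2, 0), (0, 3)
3. -6 (by strong duality, equal to the primal optimum)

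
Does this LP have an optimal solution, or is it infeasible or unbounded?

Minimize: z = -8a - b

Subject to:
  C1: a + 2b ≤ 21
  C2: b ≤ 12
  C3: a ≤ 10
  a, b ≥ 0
The point (10, 5.5) satisfies every constraint, so the LP is feasible; the constraints give a ≤ 10 and b ≤ 12, which with a, b ≥ 0 keep the feasible region inside a bounded box. A feasible, bounded LP attains a finite optimum at a vertex.

Bounded optimum: z* = -85.5 at (10, 5.5).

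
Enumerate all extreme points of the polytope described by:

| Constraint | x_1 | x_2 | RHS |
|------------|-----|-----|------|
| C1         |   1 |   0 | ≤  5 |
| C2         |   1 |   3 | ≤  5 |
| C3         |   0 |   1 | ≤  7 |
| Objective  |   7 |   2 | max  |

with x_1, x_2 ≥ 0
Each vertex is the intersection of two constraint boundaries that also satisfies all remaining constraints:
  x_1 = 0 and x_2 = 0 → (0, 0)
  x_1 = 5 and x_1 + 3x_2 = 5 → (5, 0)
  x_1 + 3x_2 = 5 and x_1 = 0 → (0, 1.667)

Vertices: (0, 0), (5, 0), (0, 1.667)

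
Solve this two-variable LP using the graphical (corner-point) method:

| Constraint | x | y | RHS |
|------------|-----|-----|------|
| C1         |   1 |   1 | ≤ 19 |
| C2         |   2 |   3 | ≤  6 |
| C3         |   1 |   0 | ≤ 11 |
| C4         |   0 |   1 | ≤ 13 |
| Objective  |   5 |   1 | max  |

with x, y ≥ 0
Each vertex is the intersection of two constraint boundaries that also satisfies all remaining constraints:
  x = 0 and y = 0 → (0, 0)
  2x + 3y = 6 and y = 0 → (3, 0)
  2x + 3y = 6 and x = 0 → (0, 2)

Evaluating z = 5x + y at each vertex:
  (0, 0): z = 0
  (3, 0): z = 15
  (0, 2): z = 2

The maximum is at (3, 0) with z = 15.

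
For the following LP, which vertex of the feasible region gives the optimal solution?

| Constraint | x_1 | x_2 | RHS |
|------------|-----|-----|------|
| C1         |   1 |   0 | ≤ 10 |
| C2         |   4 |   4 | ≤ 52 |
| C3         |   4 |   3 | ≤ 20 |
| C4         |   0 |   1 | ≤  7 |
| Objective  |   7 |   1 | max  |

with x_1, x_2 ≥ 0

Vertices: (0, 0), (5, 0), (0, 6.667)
Evaluating z = 7x_1 + x_2 at each vertex:
  (0, 0): z = 0
  (5, 0): z = 35
  (0, 6.667): z = 6.667

The largest value is z = 35, attained at (5, 0).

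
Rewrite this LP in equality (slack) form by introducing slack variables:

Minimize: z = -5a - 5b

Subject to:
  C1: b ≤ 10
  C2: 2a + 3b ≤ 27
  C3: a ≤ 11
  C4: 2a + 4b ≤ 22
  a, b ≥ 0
min z = -5a - 5b

s.t.
  b + s1 = 10
  2a + 3b + s2 = 27
  a + s3 = 11
  2a + 4b + s4 = 22
  a, b, s1, s2, s3, s4 ≥ 0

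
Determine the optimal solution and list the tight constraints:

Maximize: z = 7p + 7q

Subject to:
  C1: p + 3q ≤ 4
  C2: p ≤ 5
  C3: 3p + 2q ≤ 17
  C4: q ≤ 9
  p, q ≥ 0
Optimal: p = 4, q = 0
Slack at optimum:
  C1: slack = 0 (binding)
  C2: slack = 1
  C3: slack = 5
  C4: slack = 9
  p ≥ 0: p = 4
  q ≥ 0: q = 0 (binding)
Binding constraints: C1, q ≥ 0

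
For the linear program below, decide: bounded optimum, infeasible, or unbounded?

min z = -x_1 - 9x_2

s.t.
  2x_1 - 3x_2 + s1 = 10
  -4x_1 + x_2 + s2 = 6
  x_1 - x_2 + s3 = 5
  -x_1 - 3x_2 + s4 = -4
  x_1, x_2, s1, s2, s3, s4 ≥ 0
Feasible point: (0, 2) satisfies every constraint, so the LP is feasible.
Direction d = (1, 1): for each constraint row a, a·d ≤ 0 —
  (2)(1) + (-3)(1) = -1 ≤ 0
  (-4)(1) + (1)(1) = -3 ≤ 0
  (1)(1) + (-1)(1) = 0 ≤ 0
  (-1)(1) + (-3)(1) = -4 ≤ 0
and d ≥ 0, so (0, 2) + t·d stays feasible for every t ≥ 0. Along this ray z = -x_1 - 9x_2 changes by -10 per unit t, so z → −∞.

Unbounded — the objective can decrease without bound over the feasible region.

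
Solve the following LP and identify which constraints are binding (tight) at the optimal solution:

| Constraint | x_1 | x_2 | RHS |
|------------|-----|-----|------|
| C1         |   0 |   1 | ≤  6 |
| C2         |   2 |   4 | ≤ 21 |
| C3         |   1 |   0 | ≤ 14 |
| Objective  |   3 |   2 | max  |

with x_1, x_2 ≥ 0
Optimal: x_1 = 10.5, x_2 = 0
Binding: C2, x_2 ≥ 0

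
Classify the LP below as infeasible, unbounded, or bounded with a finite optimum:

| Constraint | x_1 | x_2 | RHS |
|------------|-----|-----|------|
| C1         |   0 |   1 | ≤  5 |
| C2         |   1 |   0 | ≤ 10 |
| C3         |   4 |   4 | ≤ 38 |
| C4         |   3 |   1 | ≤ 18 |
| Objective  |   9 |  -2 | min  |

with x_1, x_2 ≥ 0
The point (0, 5) satisfies every constraint, so the LP is feasible; the constraints give x_1 ≤ 10 and x_2 ≤ 5, which with x_1, x_2 ≥ 0 keep the feasible region inside a bounded box. A feasible, bounded LP attains a finite optimum at a vertex.

Evaluating z = 9x_1 - 2x_2 at each vertex:
  (0, 0): z = 0
  (6, 0): z = 54
  (4.333, 5): z = 29
  (0, 5): z = -10

Bounded optimum: z* = -10 at (0, 5).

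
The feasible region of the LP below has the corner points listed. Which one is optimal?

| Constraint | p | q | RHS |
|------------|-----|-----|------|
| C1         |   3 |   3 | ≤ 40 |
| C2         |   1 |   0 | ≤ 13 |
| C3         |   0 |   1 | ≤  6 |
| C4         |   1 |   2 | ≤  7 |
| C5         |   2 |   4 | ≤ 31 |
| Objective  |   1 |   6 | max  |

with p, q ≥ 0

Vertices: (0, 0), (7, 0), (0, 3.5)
Evaluating z = p + 6q at each vertex:
  (0, 0): z = 0
  (7, 0): z = 7
  (0, 3.5): z = 21

The largest value is z = 21, attained at (0, 3.5).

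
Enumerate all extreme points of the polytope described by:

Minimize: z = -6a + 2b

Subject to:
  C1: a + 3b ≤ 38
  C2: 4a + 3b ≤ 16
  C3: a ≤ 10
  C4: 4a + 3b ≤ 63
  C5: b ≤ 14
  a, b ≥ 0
Each vertex is the intersection of two constraint boundaries that also satisfies all remaining constraints:
  a = 0 and b = 0 → (0, 0)
  4a + 3b = 16 and b = 0 → (4, 0)
  4a + 3b = 16 and a = 0 → (0, 5.333)

Vertices: (0, 0), (4, 0), (0, 5.333)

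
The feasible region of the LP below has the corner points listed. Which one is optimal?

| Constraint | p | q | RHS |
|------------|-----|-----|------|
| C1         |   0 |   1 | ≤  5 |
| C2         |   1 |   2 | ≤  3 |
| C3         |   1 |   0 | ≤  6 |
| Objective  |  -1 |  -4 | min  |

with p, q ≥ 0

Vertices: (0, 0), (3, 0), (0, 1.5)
(0, 1.5) with z = -6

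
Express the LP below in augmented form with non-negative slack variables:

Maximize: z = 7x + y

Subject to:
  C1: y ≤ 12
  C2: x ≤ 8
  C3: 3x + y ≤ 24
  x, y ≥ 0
max z = 7x + y

s.t.
  y + s1 = 12
  x + s2 = 8
  3x + y + s3 = 24
  x, y, s1, s2, s3 ≥ 0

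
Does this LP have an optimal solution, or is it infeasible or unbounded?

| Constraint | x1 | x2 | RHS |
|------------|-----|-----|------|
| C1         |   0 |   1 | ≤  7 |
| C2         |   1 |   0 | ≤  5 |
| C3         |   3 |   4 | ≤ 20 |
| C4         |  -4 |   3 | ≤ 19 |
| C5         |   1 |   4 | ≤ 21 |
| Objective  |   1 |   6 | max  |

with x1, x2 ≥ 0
The point (0, 5) satisfies every constraint, so the LP is feasible; the constraints give x1 ≤ 5 and x2 ≤ 7, which with x1, x2 ≥ 0 keep the feasible region inside a bounded box. A feasible, bounded LP attains a finite optimum at a vertex.

Evaluating z = x1 + 6x2 at each vertex:
  (0, 0): z = 0
  (5, 0): z = 5
  (5, 1.25): z = 12.5
  (0, 5): z = 30

Feasible with finite optimum z* = 30 at (0, 5).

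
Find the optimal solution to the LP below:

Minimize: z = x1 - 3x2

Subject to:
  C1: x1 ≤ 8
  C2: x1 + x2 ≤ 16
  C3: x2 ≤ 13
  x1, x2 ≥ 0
x1 = 0, x2 = 13, z = -39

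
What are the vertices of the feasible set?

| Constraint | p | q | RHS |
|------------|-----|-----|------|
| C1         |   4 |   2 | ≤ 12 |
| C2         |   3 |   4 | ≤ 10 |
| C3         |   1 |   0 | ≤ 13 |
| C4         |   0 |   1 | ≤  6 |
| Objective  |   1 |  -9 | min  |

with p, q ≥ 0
Each vertex is the intersection of two constraint boundaries that also satisfies all remaining constraints:
  p = 0 and q = 0 → (0, 0)
  4p + 2q = 12 and q = 0 → (3, 0)
  4p + 2q = 12 and 3p + 4q = 10 → (2.8, 0.4)
  3p + 4q = 10 and p = 0 → (0, 2.5)

Vertices: (0, 0), (3, 0), (2.8, 0.4), (0, 2.5)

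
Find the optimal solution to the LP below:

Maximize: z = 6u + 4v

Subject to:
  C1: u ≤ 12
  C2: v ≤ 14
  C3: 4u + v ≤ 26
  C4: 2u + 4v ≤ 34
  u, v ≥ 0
Each vertex is the intersection of two constraint boundaries that also satisfies all remaining constraints:
  u = 0 and v = 0 → (0, 0)
  4u + v = 26 and v = 0 → (6.5, 0)
  4u + v = 26 and 2u + 4v = 34 → (5, 6)
  2u + 4v = 34 and u = 0 → (0, 8.5)

Evaluating z = 6u + 4v at each vertex:
  (0, 0): z = 0
  (6.5, 0): z = 39
  (5, 6): z = 54
  (0, 8.5): z = 34

The maximum is at (5, 6) with z = 54.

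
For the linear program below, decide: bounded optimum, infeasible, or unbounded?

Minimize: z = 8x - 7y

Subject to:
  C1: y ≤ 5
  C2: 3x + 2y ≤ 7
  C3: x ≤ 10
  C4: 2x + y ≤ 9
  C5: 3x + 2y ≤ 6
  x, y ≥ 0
The point (0, 3) satisfies every constraint, so the LP is feasible; the constraints give x ≤ 10 and y ≤ 5, which with x, y ≥ 0 keep the feasible region inside a bounded box. A feasible, bounded LP attains a finite optimum at a vertex.

Bounded optimum: z* = -21 at (0, 3).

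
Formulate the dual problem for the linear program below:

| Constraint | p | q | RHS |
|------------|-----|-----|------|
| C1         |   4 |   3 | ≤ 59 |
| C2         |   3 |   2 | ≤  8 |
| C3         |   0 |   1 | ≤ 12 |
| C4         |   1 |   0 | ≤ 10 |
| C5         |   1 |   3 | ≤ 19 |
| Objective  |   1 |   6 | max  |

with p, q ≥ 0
Minimize: z = 59y1 + 8y2 + 12y3 + 10y4 + 19y5

Subject to:
  C1: -4y1 - 3y2 - y4 - y5 ≤ -1
  C2: -3y1 - 2y2 - y3 - 3y5 ≤ -6
  y1, y2, y3, y4, y5 ≥ 0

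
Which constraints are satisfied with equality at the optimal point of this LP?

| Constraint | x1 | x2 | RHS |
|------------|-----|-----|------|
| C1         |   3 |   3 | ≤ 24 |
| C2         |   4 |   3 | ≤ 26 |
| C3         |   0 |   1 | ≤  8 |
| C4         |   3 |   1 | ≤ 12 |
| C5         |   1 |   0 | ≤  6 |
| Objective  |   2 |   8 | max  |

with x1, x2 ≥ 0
Optimal: x1 = 0, x2 = 8
Slack at optimum:
  C1: slack = 0 (binding)
  C2: slack = 2
  C3: slack = 0 (binding)
  C4: slack = 4
  C5: slack = 6
  x1 ≥ 0: x1 = 0 (binding)
  x2 ≥ 0: x2 = 8
Binding constraints: C1, C3, x1 ≥ 0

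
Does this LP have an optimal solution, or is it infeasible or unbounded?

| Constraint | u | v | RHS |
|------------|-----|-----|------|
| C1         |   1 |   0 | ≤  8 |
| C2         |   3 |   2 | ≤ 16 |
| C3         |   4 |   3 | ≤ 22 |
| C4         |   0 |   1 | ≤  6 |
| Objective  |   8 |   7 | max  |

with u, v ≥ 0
The point (1, 6) satisfies every constraint, so the LP is feasible; the constraints give u ≤ 8 and v ≤ 6, which with u, v ≥ 0 keep the feasible region inside a bounded box. A feasible, bounded LP attains a finite optimum at a vertex.

Evaluating z = 8u + 7v at each vertex:
  (0, 0): z = 0
  (5.333, 0): z = 42.67
  (4, 2): z = 46
  (1, 6): z = 50
  (0, 6): z = 42

The LP has an optimal solution: (1, 6) with z = 50.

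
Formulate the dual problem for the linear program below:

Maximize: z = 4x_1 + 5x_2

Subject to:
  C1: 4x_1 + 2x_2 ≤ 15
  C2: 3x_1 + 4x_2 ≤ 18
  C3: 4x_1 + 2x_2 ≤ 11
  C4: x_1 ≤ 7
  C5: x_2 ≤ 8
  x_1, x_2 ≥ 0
Minimize: z = 15y1 + 18y2 + 11y3 + 7y4 + 8y5

Subject to:
  C1: -4y1 - 3y2 - 4y3 - y4 ≤ -4
  C2: -2y1 - 4y2 - 2y3 - y5 ≤ -5
  y1, y2, y3, y4, y5 ≥ 0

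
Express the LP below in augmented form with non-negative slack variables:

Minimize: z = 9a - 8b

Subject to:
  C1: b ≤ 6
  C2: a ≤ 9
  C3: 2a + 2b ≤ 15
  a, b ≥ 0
min z = 9a - 8b

s.t.
  b + s1 = 6
  a + s2 = 9
  2a + 2b + s3 = 15
  a, b, s1, s2, s3 ≥ 0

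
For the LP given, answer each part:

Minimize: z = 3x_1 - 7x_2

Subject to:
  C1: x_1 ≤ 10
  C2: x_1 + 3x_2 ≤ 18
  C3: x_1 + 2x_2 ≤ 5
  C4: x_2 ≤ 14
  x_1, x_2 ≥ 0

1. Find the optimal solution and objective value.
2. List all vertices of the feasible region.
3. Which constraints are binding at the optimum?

1. x_1 = 0, x_2 = 2.5, z = -17.5
2. (0, 0), (5, 0), (0, 2.5)
3. C3, x_1 ≥ 0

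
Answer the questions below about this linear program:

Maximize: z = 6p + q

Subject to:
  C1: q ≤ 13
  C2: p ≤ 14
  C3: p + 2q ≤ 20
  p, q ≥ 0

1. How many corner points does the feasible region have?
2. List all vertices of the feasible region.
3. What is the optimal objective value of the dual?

1. 4
2. (0, 0), (14, 0), (14, 3), (0, 10)
3. 87 (by strong duality, equal to the primal optimum)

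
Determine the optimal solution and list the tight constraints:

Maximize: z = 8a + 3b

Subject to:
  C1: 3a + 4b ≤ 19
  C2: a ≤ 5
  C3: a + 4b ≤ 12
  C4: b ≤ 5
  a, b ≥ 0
Optimal: a = 5, b = 1
Binding: C1, C2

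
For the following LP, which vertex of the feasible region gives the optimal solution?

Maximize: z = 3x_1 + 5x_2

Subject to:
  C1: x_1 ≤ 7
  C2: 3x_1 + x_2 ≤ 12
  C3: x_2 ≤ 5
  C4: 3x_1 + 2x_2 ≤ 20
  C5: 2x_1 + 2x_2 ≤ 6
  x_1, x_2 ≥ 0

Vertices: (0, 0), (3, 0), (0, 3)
(0, 3) with z = 15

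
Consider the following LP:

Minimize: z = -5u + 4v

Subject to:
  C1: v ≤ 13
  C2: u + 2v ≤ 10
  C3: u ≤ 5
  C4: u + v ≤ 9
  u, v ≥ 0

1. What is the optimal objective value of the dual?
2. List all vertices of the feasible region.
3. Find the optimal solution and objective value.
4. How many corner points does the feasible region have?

1. -25 (by strong duality, equal to the primal optimum)
2. (0, 0), (5, 0), (5, 2.5), (0, 5)
3. u = 5, v = 0, z = -25
4. 4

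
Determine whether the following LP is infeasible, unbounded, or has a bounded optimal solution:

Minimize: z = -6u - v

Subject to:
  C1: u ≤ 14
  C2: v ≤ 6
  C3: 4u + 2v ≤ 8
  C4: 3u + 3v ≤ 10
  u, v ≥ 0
The point (2, 0) satisfies every constraint, so the LP is feasible; the constraints give u ≤ 14 and v ≤ 6, which with u, v ≥ 0 keep the feasible region inside a bounded box. A feasible, bounded LP attains a finite optimum at a vertex.

The LP has an optimal solution: (2, 0) with z = -12.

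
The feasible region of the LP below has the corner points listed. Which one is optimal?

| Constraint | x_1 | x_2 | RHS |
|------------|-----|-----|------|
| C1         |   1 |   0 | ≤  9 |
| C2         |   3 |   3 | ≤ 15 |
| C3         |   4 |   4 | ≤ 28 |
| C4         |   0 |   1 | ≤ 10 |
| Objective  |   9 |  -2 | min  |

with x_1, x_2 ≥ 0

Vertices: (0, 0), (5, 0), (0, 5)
(0, 5) with z = -10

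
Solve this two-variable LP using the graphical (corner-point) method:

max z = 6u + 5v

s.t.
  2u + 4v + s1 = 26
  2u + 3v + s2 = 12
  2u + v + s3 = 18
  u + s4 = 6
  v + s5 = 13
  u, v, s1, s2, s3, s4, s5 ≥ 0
Each vertex is the intersection of two constraint boundaries that also satisfies all remaining constraints:
  u = 0 and v = 0 → (0, 0)
  2u + 3v = 12 and u = 6 → (6, 0)
  2u + 3v = 12 and u = 0 → (0, 4)

Evaluating z = 6u + 5v at each vertex:
  (0, 0): z = 0
  (6, 0): z = 36
  (0, 4): z = 20

The maximum is at (6, 0) with z = 36.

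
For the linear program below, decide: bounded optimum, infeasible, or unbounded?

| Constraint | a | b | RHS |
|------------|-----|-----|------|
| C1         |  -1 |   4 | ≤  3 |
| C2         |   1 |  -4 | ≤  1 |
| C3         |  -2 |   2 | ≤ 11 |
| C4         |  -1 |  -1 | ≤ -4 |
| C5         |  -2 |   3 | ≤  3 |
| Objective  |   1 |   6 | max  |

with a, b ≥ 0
Feasible point: (3, 1) satisfies every constraint, so the LP is feasible.
Direction d = (4, 1): for each constraint row a, a·d ≤ 0 —
  (-1)(4) + (4)(1) = 0 ≤ 0
  (1)(4) + (-4)(1) = 0 ≤ 0
  (-2)(4) + (2)(1) = -6 ≤ 0
  (-1)(4) + (-1)(1) = -5 ≤ 0
  (-2)(4) + (3)(1) = -5 ≤ 0
and d ≥ 0, so (3, 1) + t·d stays feasible for every t ≥ 0. Along this ray z = a + 6b changes by 10 per unit t, so z → +∞.

The LP is unbounded; z can be made arbitrarily large.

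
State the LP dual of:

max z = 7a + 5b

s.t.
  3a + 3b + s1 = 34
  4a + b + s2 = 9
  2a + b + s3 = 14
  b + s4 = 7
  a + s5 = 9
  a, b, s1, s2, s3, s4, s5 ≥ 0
Minimize: z = 34y1 + 9y2 + 14y3 + 7y4 + 9y5

Subject to:
  C1: -3y1 - 4y2 - 2y3 - y5 ≤ -7
  C2: -3y1 - y2 - y3 - y4 ≤ -5
  y1, y2, y3, y4, y5 ≥ 0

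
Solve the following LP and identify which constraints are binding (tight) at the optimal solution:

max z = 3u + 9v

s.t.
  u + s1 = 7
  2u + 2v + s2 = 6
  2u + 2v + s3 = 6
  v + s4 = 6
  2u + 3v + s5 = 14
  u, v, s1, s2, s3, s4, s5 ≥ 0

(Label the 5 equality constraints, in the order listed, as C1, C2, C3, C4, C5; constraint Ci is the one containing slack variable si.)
Optimal: u = 0, v = 3
Slack at optimum:
  C1: slack = 7
  C2: slack = 0 (binding)
  C3: slack = 0 (binding)
  C4: slack = 3
  C5: slack = 5
  u ≥ 0: u = 0 (binding)
  v ≥ 0: v = 3
Binding constraints: C2, C3, u ≥ 0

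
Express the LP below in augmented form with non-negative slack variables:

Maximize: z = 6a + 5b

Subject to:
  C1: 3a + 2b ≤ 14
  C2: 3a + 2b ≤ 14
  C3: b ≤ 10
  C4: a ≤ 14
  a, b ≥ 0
max z = 6a + 5b

s.t.
  3a + 2b + s1 = 14
  3a + 2b + s2 = 14
  b + s3 = 10
  a + s4 = 14
  a, b, s1, s2, s3, s4 ≥ 0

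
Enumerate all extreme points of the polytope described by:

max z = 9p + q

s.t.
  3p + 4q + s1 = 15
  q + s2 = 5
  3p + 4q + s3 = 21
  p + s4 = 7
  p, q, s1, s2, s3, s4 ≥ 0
Each vertex is the intersection of two constraint boundaries that also satisfies all remaining constraints:
  p = 0 and q = 0 → (0, 0)
  3p + 4q = 15 and q = 0 → (5, 0)
  3p + 4q = 15 and p = 0 → (0, 3.75)

Vertices: (0, 0), (5, 0), (0, 3.75)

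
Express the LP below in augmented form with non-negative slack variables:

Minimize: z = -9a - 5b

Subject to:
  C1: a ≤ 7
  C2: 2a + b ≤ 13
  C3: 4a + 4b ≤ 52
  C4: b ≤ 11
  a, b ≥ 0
min z = -9a - 5b

s.t.
  a + s1 = 7
  2a + b + s2 = 13
  4a + 4b + s3 = 52
  b + s4 = 11
  a, b, s1, s2, s3, s4 ≥ 0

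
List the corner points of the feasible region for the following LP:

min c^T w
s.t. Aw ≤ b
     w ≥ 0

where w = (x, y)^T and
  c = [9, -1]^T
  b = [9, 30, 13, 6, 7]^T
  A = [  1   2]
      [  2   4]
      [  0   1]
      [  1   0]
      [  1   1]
Each vertex is the intersection of two constraint boundaries that also satisfies all remaining constraints:
  x = 0 and y = 0 → (0, 0)
  x = 6 and y = 0 → (6, 0)
  x = 6 and x + y = 7 → (6, 1)
  x + 2y = 9 and x + y = 7 → (5, 2)
  x + 2y = 9 and x = 0 → (0, 4.5)

Vertices: (0, 0), (6, 0), (6, 1), (5, 2), (0, 4.5)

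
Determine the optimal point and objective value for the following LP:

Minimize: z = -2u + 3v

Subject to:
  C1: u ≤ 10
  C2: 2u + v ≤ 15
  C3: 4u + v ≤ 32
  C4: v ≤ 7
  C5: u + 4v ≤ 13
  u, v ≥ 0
u = 7.5, v = 0, z = -15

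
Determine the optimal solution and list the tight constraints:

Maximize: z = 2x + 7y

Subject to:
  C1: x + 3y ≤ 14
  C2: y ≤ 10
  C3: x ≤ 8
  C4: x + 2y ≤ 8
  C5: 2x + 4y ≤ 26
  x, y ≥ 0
Optimal: x = 0, y = 4
Binding: C4, x ≥ 0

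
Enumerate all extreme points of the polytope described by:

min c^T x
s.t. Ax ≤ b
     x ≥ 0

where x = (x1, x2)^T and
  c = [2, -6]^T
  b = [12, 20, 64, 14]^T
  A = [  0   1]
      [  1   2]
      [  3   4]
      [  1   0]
Each vertex is the intersection of two constraint boundaries that also satisfies all remaining constraints:
  x1 = 0 and x2 = 0 → (0, 0)
  x1 = 14 and x2 = 0 → (14, 0)
  x1 + 2x2 = 20 and x1 = 14 → (14, 3)
  x1 + 2x2 = 20 and x1 = 0 → (0, 10)

Vertices: (0, 0), (14, 0), (14, 3), (0, 10)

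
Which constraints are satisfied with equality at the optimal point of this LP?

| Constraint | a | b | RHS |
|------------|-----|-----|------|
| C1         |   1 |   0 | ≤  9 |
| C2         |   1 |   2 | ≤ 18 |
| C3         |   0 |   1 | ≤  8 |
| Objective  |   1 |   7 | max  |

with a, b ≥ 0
Optimal: a = 2, b = 8
Slack at optimum:
  C1: slack = 7
  C2: slack = 0 (binding)
  C3: slack = 0 (binding)
  a ≥ 0: a = 2
  b ≥ 0: b = 8
Binding constraints: C2, C3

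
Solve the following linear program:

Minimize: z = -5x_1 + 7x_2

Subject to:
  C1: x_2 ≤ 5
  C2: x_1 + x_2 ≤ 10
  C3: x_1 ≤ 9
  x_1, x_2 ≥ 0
x_1 = 9, x_2 = 0, z = -45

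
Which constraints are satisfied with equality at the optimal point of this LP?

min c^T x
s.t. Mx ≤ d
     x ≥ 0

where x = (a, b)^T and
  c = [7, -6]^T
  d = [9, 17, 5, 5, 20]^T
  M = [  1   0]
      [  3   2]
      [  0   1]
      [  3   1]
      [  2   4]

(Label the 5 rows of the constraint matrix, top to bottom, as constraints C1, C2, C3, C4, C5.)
Optimal: a = 0, b = 5
Slack at optimum:
  C1: slack = 9
  C2: slack = 7
  C3: slack = 0 (binding)
  C4: slack = 0 (binding)
  C5: slack = 0 (binding)
  a ≥ 0: a = 0 (binding)
  b ≥ 0: b = 5
Binding constraints: C3, C4, C5, a ≥ 0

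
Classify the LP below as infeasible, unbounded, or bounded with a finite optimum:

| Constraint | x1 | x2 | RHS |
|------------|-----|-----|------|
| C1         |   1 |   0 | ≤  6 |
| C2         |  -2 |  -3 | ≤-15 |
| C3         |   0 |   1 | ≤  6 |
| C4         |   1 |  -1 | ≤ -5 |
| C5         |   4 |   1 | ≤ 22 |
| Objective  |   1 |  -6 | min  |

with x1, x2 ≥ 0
The point (0, 6) satisfies every constraint, so the LP is feasible; the constraints give x1 ≤ 6 and x2 ≤ 6, which with x1, x2 ≥ 0 keep the feasible region inside a bounded box. A feasible, bounded LP attains a finite optimum at a vertex.

Bounded optimum: z* = -36 at (0, 6).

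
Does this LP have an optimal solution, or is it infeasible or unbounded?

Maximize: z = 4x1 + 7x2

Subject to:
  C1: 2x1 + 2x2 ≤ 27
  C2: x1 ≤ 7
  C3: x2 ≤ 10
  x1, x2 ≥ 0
The point (3.5, 10) satisfies every constraint, so the LP is feasible; the constraints give x1 ≤ 7 and x2 ≤ 10, which with x1, x2 ≥ 0 keep the feasible region inside a bounded box. A feasible, bounded LP attains a finite optimum at a vertex.

Evaluating z = 4x1 + 7x2 at each vertex:
  (0, 0): z = 0
  (7, 0): z = 28
  (7, 6.5): z = 73.5
  (3.5, 10): z = 84
  (0, 10): z = 70

The LP has an optimal solution: (3.5, 10) with z = 84.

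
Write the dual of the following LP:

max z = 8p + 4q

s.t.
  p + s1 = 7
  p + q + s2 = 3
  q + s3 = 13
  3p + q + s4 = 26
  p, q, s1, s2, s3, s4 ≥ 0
Minimize: z = 7y1 + 3y2 + 13y3 + 26y4

Subject to:
  C1: -y1 - y2 - 3y4 ≤ -8
  C2: -y2 - y3 - y4 ≤ -4
  y1, y2, y3, y4 ≥ 0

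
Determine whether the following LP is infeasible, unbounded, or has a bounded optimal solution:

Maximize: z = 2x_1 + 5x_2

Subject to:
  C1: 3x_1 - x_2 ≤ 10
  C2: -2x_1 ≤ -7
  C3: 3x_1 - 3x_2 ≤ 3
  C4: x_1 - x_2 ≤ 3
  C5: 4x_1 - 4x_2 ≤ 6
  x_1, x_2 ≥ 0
Feasible point: (4, 3) satisfies every constraint, so the LP is feasible.
Direction d = (0, 1): for each constraint row a, a·d ≤ 0 —
  (3)(0) + (-1)(1) = -1 ≤ 0
  (-2)(0) + (0)(1) = 0 ≤ 0
  (3)(0) + (-3)(1) = -3 ≤ 0
  (1)(0) + (-1)(1) = -1 ≤ 0
  (4)(0) + (-4)(1) = -4 ≤ 0
and d ≥ 0, so (4, 3) + t·d stays feasible for every t ≥ 0. Along this ray z = 2x_1 + 5x_2 changes by 5 per unit t, so z → +∞.

The LP is unbounded; z can be made arbitrarily large.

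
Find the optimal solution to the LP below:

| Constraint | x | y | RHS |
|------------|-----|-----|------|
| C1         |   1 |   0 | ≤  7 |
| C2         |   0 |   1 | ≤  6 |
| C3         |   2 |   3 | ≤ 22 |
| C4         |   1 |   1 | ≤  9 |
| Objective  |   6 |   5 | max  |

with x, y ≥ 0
x = 7, y = 2, z = 52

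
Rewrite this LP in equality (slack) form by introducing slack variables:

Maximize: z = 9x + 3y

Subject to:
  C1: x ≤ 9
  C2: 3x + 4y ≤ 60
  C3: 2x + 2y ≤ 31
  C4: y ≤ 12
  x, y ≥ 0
max z = 9x + 3y

s.t.
  x + s1 = 9
  3x + 4y + s2 = 60
  2x + 2y + s3 = 31
  y + s4 = 12
  x, y, s1, s2, s3, s4 ≥ 0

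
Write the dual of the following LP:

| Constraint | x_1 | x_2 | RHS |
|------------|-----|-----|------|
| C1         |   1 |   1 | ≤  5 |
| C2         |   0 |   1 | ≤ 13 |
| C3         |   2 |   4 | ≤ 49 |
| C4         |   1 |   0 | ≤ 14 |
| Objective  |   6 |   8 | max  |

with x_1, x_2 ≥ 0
Minimize: z = 5y1 + 13y2 + 49y3 + 14y4

Subject to:
  C1: -y1 - 2y3 - y4 ≤ -6
  C2: -y1 - y2 - 4y3 ≤ -8
  y1, y2, y3, y4 ≥ 0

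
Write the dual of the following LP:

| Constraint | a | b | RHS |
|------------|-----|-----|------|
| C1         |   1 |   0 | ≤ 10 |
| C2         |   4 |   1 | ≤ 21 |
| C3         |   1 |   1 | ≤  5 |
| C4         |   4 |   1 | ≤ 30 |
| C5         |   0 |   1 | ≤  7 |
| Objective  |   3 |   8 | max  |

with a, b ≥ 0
Minimize: z = 10y1 + 21y2 + 5y3 + 30y4 + 7y5

Subject to:
  C1: -y1 - 4y2 - y3 - 4y4 ≤ -3
  C2: -y2 - y3 - y4 - y5 ≤ -8
  y1, y2, y3, y4, y5 ≥ 0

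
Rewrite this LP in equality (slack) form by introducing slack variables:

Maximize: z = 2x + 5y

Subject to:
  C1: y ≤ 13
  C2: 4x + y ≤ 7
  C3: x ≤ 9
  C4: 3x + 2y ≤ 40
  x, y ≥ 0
max z = 2x + 5y

s.t.
  y + s1 = 13
  4x + y + s2 = 7
  x + s3 = 9
  3x + 2y + s4 = 40
  x, y, s1, s2, s3, s4 ≥ 0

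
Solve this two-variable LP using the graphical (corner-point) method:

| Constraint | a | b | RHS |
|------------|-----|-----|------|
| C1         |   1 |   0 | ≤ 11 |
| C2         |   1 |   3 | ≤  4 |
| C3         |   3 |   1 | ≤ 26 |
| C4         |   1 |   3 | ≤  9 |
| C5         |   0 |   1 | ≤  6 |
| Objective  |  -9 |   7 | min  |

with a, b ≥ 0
Each vertex is the intersection of two constraint boundaries that also satisfies all remaining constraints:
  a = 0 and b = 0 → (0, 0)
  a + 3b = 4 and b = 0 → (4, 0)
  a + 3b = 4 and a = 0 → (0, 1.333)

Evaluating z = -9a + 7b at each vertex:
  (0, 0): z = 0
  (4, 0): z = -36
  (0, 1.333): z = 9.333

The minimum is at (4, 0) with z = -36.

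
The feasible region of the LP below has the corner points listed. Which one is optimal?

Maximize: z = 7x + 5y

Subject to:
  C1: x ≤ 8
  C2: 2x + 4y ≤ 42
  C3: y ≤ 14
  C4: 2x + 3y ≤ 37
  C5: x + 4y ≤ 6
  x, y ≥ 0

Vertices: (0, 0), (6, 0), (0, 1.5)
(6, 0) with z = 42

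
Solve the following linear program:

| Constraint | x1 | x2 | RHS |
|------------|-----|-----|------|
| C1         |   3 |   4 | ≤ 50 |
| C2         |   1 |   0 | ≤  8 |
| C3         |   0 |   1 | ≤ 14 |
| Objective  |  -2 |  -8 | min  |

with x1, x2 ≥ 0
Each vertex is the intersection of two constraint boundaries that also satisfies all remaining constraints:
  x1 = 0 and x2 = 0 → (0, 0)
  x1 = 8 and x2 = 0 → (8, 0)
  3x1 + 4x2 = 50 and x1 = 8 → (8, 6.5)
  3x1 + 4x2 = 50 and x1 = 0 → (0, 12.5)

Evaluating z = -2x1 - 8x2 at each vertex:
  (0, 0): z = 0
  (8, 0): z = -16
  (8, 6.5): z = -68
  (0, 12.5): z = -100

The minimum is at (0, 12.5) with z = -100.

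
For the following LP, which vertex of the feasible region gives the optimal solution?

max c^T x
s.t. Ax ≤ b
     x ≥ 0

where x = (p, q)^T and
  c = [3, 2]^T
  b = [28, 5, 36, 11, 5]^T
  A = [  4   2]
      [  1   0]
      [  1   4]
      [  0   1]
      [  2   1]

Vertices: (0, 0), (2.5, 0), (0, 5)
(0, 5) with z = 10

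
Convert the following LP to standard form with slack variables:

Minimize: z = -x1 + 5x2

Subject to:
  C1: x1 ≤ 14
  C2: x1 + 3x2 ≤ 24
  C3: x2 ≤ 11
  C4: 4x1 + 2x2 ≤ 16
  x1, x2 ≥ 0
min z = -x1 + 5x2

s.t.
  x1 + s1 = 14
  x1 + 3x2 + s2 = 24
  x2 + s3 = 11
  4x1 + 2x2 + s4 = 16
  x1, x2, s1, s2, s3, s4 ≥ 0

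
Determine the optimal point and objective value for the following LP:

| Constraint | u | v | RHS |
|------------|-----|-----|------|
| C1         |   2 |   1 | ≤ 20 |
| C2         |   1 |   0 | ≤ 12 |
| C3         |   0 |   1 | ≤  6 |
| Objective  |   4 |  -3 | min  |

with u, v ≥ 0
u = 0, v = 6, z = -18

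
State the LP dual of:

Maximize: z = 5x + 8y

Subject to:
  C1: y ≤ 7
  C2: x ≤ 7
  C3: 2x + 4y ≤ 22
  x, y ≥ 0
Minimize: z = 7y1 + 7y2 + 22y3

Subject to:
  C1: -y2 - 2y3 ≤ -5
  C2: -y1 - 4y3 ≤ -8
  y1, y2, y3 ≥ 0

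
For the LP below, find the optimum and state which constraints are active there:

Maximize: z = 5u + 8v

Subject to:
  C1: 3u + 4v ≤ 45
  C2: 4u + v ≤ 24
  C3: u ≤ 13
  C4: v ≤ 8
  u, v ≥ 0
Optimal: u = 4, v = 8
Slack at optimum:
  C1: slack = 1
  C2: slack = 0 (binding)
  C3: slack = 9
  C4: slack = 0 (binding)
  u ≥ 0: u = 4
  v ≥ 0: v = 8
Binding constraints: C2, C4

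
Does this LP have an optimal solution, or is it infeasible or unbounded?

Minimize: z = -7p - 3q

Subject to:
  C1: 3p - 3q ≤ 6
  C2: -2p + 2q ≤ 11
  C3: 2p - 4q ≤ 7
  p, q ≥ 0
Feasible point: (0, 0) satisfies every constraint, so the LP is feasible.
Direction d = (1, 1): for each constraint row a, a·d ≤ 0 —
  (3)(1) + (-3)(1) = 0 ≤ 0
  (-2)(1) + (2)(1) = 0 ≤ 0
  (2)(1) + (-4)(1) = -2 ≤ 0
and d ≥ 0, so (0, 0) + t·d stays feasible for every t ≥ 0. Along this ray z = -7p - 3q changes by -10 per unit t, so z → −∞.

The LP is unbounded; z can be made arbitrarily small.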